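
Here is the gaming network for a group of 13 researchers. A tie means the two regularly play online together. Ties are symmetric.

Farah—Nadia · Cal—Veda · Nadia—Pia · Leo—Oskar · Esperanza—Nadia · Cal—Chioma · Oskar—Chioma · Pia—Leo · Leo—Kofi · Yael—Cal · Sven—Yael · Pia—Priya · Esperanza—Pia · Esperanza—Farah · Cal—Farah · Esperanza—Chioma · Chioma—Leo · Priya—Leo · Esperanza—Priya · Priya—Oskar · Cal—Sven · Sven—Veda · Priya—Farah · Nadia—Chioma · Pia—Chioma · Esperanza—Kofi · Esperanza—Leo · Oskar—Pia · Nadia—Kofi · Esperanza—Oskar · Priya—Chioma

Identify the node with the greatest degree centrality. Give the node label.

Esperanza

Degrees — Cal:5, Chioma:7, Esperanza:8, Farah:4, Kofi:3, Leo:6, Nadia:5, Oskar:5, Pia:6, Priya:6, Sven:3, Veda:2, Yael:2.
The maximum is 8, attained only by Esperanza.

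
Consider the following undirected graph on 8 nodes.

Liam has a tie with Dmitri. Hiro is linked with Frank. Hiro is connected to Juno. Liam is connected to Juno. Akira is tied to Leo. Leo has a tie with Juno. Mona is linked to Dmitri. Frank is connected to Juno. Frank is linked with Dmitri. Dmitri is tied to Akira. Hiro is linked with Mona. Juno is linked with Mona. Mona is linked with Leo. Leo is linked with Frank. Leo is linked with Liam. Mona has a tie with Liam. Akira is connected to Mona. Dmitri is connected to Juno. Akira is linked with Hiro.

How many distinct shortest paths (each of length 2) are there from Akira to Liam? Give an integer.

The shortest distance is 2. The length-2 paths are: Akira–Leo–Liam; Akira–Dmitri–Liam; Akira–Mona–Liam.
That gives 3 distinct shortest paths.

3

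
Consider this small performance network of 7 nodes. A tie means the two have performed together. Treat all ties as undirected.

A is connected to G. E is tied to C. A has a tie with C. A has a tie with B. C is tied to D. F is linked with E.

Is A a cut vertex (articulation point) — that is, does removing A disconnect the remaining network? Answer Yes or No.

Removing A leaves {G} with no path to {C, D, E, and F}, so the network splits into 3 components. A is a cut vertex.

Yes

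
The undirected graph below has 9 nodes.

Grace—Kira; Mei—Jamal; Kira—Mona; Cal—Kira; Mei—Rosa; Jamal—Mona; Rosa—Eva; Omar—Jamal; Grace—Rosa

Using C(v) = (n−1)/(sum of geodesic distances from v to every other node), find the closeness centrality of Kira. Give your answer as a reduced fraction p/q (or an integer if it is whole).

1/2

Distances from Kira: Cal:1, Eva:3, Grace:1, Jamal:2, Mei:3, Mona:1, Omar:3, Rosa:2. Sum = 16.
n = 9, so closeness = 8/16 = 1/2.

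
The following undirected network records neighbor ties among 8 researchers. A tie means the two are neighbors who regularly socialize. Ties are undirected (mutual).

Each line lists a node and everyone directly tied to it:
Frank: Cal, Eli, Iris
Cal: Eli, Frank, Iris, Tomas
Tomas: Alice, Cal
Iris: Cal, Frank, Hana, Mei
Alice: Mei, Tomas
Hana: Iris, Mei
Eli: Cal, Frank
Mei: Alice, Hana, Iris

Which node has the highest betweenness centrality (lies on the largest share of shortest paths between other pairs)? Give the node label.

Iris

Unnormalized betweenness of each node: Alice:3/2, Cal:13/2, Eli:0, Frank:3/2, Hana:0, Iris:7, Mei:3, Tomas:5/2.
Iris has the largest value, 7, making it the main broker — the node through which the most shortest paths run.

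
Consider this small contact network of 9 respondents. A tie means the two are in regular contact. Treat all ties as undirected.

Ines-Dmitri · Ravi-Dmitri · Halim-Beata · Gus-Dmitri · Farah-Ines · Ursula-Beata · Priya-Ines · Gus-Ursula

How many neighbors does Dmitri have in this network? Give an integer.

Dmitri is directly tied to Gus, Ines, and Ravi. That is 3 neighbors, so the degree of Dmitri is 3.

3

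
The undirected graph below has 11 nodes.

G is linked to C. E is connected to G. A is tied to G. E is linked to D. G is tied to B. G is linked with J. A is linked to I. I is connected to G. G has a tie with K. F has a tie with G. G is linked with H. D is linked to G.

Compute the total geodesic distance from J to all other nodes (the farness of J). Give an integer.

19

Distances from J: A:2, B:2, C:2, D:2, E:2, F:2, G:1, H:2, I:2, K:2.
Sum = 2 + 2 + 2 + 2 + 2 + 2 + 1 + 2 + 2 + 2 = 19.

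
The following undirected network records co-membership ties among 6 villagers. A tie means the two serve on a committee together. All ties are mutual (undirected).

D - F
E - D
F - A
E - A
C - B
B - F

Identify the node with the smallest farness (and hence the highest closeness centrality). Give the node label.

Farness (sum of distances to all others) for each node — A:9, B:9, C:13, D:9, E:11, F:7.
The smallest farness is 7, for F, so F has the highest closeness.

F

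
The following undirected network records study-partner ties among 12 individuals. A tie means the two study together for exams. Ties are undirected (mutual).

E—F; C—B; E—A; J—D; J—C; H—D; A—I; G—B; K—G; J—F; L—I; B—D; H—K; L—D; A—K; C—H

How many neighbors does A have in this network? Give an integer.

3

A is directly tied to E, I, and K. That is 3 neighbors, so the degree of A is 3.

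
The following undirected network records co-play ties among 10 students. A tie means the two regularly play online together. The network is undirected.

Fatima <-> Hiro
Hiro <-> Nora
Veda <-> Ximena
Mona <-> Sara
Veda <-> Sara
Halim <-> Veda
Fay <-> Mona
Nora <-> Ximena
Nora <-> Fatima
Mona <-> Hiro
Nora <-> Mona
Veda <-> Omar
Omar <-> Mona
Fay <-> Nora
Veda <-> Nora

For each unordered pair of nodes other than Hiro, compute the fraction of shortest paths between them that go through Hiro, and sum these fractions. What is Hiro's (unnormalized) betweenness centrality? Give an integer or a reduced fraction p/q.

7/6

Pairs whose geodesics pass through Hiro — Fatima–Mona: 1/2; Fatima–Omar: 1/3; Fatima–Sara: 1/3.
All other pairs contribute 0.
Summing the contributions gives betweenness(Hiro) = 7/6.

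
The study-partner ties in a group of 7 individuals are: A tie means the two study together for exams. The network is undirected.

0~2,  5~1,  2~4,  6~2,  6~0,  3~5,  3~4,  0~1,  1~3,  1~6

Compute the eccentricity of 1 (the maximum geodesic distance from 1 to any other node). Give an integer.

2

Distances from 1: 0:1, 2:2, 3:1, 4:2, 5:1, 6:1.
The largest is 2 (to 4 and 2), so the eccentricity of 1 is 2.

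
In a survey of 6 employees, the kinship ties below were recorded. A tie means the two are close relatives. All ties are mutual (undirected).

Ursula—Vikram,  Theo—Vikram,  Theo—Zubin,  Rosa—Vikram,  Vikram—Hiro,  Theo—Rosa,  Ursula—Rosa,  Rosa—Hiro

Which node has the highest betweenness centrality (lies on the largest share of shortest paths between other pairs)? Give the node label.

Unnormalized betweenness of each node: Hiro:0, Rosa:5/2, Theo:4, Ursula:0, Vikram:5/2, Zubin:0.
Theo has the largest value, 4, making it the main broker — the node through which the most shortest paths run.

Theo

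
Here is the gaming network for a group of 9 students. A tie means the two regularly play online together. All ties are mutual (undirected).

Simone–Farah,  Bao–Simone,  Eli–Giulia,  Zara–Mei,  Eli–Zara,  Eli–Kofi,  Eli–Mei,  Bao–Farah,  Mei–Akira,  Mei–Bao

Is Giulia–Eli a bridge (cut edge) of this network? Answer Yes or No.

Yes

Without the Giulia–Eli edge there is no alternate route between Giulia and Eli, so the network disconnects. It is a bridge.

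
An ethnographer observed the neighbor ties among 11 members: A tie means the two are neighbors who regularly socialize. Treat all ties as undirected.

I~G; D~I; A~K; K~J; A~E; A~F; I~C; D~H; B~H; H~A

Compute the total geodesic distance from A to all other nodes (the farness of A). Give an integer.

21

Distances from A: B:2, C:4, D:2, E:1, F:1, G:4, H:1, I:3, J:2, K:1.
Sum = 2 + 4 + 2 + 1 + 1 + 4 + 1 + 3 + 2 + 1 = 21.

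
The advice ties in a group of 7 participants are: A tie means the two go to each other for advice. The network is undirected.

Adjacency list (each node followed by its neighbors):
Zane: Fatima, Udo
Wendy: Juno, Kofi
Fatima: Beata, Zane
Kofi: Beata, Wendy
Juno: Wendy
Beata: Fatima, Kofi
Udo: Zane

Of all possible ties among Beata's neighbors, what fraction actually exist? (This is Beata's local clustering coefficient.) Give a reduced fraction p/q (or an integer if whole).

Beata's neighbors: Fatima and Kofi (k = 2).
Possible neighbor pairs: C(2,2) = 1. Edges among them: none → e = 0.
Clustering(Beata) = 0/1.

0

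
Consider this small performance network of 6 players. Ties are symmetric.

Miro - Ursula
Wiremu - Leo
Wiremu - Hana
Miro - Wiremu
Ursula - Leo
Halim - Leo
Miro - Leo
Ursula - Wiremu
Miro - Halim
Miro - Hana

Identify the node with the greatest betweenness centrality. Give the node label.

Unnormalized betweenness of each node: Halim:0, Hana:0, Leo:1, Miro:3, Ursula:0, Wiremu:1.
Miro has the largest value, 3, making it the main broker — the node through which the most shortest paths run.

Miro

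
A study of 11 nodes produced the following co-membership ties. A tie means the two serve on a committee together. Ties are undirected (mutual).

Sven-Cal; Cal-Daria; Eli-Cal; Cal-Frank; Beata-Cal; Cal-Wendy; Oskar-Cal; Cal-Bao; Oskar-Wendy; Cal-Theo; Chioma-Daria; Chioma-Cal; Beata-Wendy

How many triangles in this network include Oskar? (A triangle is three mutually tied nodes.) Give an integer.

Oskar's neighbors: Cal and Wendy.
Neighbor pairs that are themselves tied: Oskar–Cal–Wendy. Each forms one triangle with Oskar, for 1 in total.

1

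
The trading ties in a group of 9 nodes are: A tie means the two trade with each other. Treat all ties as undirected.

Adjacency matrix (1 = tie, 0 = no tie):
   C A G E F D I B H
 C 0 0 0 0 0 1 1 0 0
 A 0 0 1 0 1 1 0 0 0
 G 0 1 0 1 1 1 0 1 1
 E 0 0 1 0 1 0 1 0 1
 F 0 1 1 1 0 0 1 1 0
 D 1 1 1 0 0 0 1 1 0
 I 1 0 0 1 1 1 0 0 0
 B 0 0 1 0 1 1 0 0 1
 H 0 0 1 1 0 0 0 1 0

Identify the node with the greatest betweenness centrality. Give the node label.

Unnormalized betweenness of each node: A:1/4, B:17/12, C:0, D:16/3, E:2, F:5/2, G:49/12, H:1/3, I:37/12.
D has the largest value, 16/3, making it the main broker — the node through which the most shortest paths run.

D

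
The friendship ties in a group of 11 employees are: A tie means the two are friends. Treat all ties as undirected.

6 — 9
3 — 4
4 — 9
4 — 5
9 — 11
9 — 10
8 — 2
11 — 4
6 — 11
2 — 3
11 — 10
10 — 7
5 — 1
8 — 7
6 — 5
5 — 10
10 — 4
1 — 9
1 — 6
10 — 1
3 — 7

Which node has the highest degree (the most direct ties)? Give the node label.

10

Degrees — 1:4, 2:2, 3:3, 4:5, 5:4, 6:4, 7:3, 8:2, 9:5, 10:6, 11:4.
The maximum is 6, attained only by 10.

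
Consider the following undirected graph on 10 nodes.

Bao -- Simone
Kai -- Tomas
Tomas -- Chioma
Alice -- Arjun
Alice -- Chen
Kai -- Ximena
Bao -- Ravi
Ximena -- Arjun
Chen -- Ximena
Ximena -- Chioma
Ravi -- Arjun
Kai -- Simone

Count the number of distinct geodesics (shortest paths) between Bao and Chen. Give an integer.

3

The shortest distance is 4. The length-4 paths are: Bao–Ravi–Arjun–Alice–Chen; Bao–Ravi–Arjun–Ximena–Chen; Bao–Simone–Kai–Ximena–Chen.
That gives 3 distinct shortest paths.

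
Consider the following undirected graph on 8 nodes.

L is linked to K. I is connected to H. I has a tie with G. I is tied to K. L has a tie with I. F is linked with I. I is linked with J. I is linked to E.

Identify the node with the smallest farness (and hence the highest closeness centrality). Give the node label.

I

Farness (sum of distances to all others) for each node — E:13, F:13, G:13, H:13, I:7, J:13, K:12, L:12.
The smallest farness is 7, for I, so I has the highest closeness.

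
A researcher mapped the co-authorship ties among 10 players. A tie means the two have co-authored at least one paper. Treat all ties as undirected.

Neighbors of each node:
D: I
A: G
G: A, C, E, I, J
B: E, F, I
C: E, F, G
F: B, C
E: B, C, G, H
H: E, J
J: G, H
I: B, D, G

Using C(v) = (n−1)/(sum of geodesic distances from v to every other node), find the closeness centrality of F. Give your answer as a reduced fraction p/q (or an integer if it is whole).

9/20

Distances from F: A:3, B:1, C:1, D:3, E:2, G:2, H:3, I:2, J:3. Sum = 20.
n = 10, so closeness = 9/20.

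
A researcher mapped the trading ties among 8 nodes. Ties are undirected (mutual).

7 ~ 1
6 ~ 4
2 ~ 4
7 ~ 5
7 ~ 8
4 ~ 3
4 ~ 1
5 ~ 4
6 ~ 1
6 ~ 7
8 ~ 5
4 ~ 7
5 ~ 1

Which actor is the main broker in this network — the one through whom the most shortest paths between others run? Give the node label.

4

Unnormalized betweenness of each node: 1:1/3, 2:0, 3:0, 4:34/3, 5:2, 6:0, 7:10/3, 8:0.
4 has the largest value, 34/3, making it the main broker — the node through which the most shortest paths run.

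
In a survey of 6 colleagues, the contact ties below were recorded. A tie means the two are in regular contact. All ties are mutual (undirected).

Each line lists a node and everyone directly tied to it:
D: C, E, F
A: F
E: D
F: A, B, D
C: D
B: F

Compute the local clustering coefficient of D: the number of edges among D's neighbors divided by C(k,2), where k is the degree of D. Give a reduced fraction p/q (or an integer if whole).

0

D's neighbors: C, E, and F (k = 3).
Possible neighbor pairs: C(3,2) = 3. Edges among them: none → e = 0.
Clustering(D) = 0/3 = 0.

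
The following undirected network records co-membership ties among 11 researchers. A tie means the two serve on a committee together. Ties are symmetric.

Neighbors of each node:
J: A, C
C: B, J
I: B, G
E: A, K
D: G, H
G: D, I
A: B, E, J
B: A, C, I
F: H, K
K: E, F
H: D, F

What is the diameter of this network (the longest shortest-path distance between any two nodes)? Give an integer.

5

Eccentricity of each node (its greatest distance to any other): A:4, B:4, C:5, D:5, E:4, F:5, G:4, H:5, I:4, J:5, K:4.
The maximum eccentricity is 5, realized for instance by the pair C–F via C – B – A – E – K – F. So the diameter is 5.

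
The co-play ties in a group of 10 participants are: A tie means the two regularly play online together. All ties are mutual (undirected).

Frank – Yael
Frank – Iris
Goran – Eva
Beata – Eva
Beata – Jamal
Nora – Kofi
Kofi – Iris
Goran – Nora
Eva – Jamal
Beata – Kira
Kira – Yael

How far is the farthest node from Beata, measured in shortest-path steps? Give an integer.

4

Distances from Beata: Eva:1, Frank:3, Goran:2, Iris:4, Jamal:1, Kira:1, Kofi:4, Nora:3, Yael:2.
The largest is 4 (to Iris and Kofi), so the eccentricity of Beata is 4.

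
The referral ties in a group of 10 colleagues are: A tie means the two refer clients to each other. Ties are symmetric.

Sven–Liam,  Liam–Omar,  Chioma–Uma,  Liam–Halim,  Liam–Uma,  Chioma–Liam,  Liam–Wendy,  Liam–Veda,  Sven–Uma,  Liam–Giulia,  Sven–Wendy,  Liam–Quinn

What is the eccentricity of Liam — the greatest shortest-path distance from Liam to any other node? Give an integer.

Distances from Liam: Chioma:1, Giulia:1, Halim:1, Omar:1, Quinn:1, Sven:1, Uma:1, Veda:1, Wendy:1.
The largest is 1 (to Uma, Chioma, Wendy, Veda, Sven, Omar, Halim, Giulia, and Quinn), so the eccentricity of Liam is 1.

1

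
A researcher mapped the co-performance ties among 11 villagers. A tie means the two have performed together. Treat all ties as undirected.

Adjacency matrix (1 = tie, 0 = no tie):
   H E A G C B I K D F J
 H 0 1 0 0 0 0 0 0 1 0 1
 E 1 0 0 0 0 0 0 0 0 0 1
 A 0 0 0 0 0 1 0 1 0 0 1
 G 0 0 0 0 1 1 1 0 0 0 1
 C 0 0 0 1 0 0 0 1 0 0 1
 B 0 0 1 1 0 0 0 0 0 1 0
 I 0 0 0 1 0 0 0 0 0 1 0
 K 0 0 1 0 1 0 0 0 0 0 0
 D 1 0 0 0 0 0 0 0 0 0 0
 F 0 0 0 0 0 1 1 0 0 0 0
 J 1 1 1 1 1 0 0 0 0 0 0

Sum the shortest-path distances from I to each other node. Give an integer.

24

Distances from I: A:3, B:2, C:2, D:4, E:3, F:1, G:1, H:3, J:2, K:3.
Sum = 3 + 2 + 2 + 4 + 3 + 1 + 1 + 3 + 2 + 3 = 24.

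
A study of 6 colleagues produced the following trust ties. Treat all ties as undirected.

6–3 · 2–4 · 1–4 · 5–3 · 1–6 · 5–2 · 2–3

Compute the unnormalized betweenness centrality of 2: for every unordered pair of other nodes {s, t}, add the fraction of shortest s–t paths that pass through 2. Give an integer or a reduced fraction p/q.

5/2

Pairs whose geodesics pass through 2 — 3–4: 1; 5–4: 1; 5–1: 1/2.
All other pairs contribute 0.
Summing the contributions gives betweenness(2) = 5/2.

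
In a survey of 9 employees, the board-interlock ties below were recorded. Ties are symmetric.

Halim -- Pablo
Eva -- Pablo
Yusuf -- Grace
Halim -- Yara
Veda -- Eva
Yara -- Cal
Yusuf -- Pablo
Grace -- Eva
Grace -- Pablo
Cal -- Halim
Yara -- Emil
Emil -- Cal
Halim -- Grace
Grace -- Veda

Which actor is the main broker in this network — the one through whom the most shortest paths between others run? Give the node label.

Unnormalized betweenness of each node: Cal:3, Emil:0, Eva:1/2, Grace:10, Halim:15, Pablo:9/2, Veda:0, Yara:3, Yusuf:0.
Halim has the largest value, 15, making it the main broker — the node through which the most shortest paths run.

Halim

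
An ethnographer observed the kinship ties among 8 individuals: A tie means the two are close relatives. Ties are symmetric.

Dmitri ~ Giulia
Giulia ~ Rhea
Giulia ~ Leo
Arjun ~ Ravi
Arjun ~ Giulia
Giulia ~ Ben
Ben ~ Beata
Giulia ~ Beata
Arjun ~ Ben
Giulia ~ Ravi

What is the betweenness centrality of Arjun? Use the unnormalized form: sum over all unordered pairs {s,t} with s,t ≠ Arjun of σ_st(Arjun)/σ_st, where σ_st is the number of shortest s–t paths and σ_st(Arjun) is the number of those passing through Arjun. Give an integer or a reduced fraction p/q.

1/2

Pairs whose geodesics pass through Arjun — Ben–Ravi: 1/2.
All other pairs contribute 0.
Summing the contributions gives betweenness(Arjun) = 1/2.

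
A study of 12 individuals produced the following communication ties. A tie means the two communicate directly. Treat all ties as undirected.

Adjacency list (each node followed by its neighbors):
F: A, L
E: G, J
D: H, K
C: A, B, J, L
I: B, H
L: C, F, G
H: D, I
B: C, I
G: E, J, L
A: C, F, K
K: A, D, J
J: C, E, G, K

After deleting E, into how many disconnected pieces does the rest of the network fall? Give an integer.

E's neighbors (G and J) remain reachable from one another through other ties, so the rest of the network stays in one piece.

1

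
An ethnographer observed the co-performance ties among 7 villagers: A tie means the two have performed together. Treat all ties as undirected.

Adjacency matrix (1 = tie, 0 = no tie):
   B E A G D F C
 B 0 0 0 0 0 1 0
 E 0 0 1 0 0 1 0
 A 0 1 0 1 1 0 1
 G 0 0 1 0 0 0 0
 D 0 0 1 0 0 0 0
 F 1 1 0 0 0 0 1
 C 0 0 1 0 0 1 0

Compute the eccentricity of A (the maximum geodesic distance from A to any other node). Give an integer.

Distances from A: B:3, C:1, D:1, E:1, F:2, G:1.
The largest is 3 (to B), so the eccentricity of A is 3.

3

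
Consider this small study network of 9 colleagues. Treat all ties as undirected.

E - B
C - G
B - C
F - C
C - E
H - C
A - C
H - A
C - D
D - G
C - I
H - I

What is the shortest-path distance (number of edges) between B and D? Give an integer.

2

One shortest route is B – C – D, which uses 2 edges, and B and D are not directly tied, so nothing shorter exists. So d(B,D) = 2.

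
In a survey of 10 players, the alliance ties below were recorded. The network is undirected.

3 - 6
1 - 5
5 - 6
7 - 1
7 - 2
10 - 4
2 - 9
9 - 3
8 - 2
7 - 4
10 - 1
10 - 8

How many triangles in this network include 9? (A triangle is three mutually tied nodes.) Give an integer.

0

9's neighbors are 2 and 3, but none of them are tied to each other, so no triangle contains 9.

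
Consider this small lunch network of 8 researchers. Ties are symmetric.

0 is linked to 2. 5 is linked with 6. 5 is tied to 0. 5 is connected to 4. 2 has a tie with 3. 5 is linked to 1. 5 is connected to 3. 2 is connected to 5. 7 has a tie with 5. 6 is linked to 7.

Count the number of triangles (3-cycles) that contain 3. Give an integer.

1

3's neighbors: 2 and 5.
Neighbor pairs that are themselves tied: 3–2–5. Each forms one triangle with 3, for 1 in total.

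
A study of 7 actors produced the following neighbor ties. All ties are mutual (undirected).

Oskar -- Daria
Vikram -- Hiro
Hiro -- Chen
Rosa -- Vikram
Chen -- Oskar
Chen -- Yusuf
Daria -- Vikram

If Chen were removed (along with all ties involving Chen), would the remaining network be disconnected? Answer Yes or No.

Removing Chen leaves {Daria, Hiro, Oskar, Rosa, and Vikram} with no path to {Yusuf}, so the network splits into 2 components. Chen is a cut vertex.

Yes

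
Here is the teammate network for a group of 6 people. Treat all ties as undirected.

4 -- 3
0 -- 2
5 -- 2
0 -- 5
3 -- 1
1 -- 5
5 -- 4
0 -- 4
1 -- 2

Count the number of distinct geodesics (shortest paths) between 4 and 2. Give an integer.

The shortest distance is 2. The length-2 paths are: 4–0–2; 4–5–2.
That gives 2 distinct shortest paths.

2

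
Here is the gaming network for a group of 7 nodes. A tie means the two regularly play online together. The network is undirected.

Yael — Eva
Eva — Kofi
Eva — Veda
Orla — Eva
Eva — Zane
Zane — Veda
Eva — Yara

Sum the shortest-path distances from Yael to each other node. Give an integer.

11

Distances from Yael: Eva:1, Kofi:2, Orla:2, Veda:2, Yara:2, Zane:2.
Sum = 1 + 2 + 2 + 2 + 2 + 2 = 11.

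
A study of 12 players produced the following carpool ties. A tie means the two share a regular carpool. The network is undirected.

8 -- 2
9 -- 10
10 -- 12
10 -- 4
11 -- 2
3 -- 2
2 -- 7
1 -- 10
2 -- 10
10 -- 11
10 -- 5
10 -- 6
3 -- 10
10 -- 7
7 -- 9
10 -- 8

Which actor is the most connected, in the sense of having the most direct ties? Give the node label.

Degrees — 1:1, 2:5, 3:2, 4:1, 5:1, 6:1, 7:3, 8:2, 9:2, 10:11, 11:2, 12:1.
The maximum is 11, attained only by 10.

10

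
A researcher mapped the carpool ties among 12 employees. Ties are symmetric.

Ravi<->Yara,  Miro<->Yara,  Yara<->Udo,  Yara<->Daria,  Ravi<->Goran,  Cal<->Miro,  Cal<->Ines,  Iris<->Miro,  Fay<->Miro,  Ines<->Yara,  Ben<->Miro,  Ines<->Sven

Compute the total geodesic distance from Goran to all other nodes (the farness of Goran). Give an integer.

Distances from Goran: Ben:4, Cal:4, Daria:3, Fay:4, Ines:3, Iris:4, Miro:3, Ravi:1, Sven:4, Udo:3, Yara:2.
Sum = 4 + 4 + 3 + 4 + 3 + 4 + 3 + 1 + 4 + 3 + 2 = 35.

35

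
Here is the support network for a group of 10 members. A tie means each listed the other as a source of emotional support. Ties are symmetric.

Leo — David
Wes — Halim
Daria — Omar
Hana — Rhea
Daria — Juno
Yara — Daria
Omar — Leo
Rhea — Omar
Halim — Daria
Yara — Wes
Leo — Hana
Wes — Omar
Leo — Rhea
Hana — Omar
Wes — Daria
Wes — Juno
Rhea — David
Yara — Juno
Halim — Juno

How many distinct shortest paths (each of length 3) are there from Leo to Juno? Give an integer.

2

The shortest distance is 3. The length-3 paths are: Leo–Omar–Daria–Juno; Leo–Omar–Wes–Juno.
That gives 2 distinct shortest paths.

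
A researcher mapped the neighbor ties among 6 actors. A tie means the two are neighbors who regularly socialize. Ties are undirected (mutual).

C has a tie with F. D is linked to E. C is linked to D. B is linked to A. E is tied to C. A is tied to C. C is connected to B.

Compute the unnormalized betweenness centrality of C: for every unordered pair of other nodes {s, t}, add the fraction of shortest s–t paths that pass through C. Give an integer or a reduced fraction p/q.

8

Pairs whose geodesics pass through C — B–F: 1; B–D: 1; B–E: 1; F–D: 1; F–E: 1; F–A: 1; D–A: 1; E–A: 1.
All other pairs contribute 0.
Summing the contributions gives betweenness(C) = 8.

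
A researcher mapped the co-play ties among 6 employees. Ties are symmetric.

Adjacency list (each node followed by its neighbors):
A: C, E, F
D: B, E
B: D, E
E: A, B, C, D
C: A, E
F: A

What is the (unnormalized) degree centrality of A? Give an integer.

3

A is directly tied to C, E, and F. That is 3 neighbors, so the degree of A is 3.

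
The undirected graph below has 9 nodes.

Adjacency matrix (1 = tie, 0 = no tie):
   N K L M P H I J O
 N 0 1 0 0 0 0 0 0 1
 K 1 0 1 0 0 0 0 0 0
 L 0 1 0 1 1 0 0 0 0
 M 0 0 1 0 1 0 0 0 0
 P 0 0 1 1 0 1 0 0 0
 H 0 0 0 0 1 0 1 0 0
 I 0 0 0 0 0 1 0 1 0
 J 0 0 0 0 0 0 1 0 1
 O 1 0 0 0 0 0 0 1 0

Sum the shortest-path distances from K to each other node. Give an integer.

Distances from K: H:3, I:4, J:3, L:1, M:2, N:1, O:2, P:2.
Sum = 3 + 4 + 3 + 1 + 2 + 1 + 2 + 2 = 18.

18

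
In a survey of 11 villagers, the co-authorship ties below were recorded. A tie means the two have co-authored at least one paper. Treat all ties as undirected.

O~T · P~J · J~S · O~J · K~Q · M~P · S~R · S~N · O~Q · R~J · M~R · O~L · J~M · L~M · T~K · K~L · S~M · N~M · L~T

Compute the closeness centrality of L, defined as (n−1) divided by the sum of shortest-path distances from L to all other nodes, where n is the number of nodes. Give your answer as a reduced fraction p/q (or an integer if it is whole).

5/8

Distances from L: J:2, K:1, M:1, N:2, O:1, P:2, Q:2, R:2, S:2, T:1. Sum = 16.
n = 11, so closeness = 10/16 = 5/8.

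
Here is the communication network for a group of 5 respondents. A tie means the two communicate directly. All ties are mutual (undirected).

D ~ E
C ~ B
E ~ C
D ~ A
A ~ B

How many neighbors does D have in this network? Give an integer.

D is directly tied to A and E. That is 2 neighbors, so the degree of D is 2.

2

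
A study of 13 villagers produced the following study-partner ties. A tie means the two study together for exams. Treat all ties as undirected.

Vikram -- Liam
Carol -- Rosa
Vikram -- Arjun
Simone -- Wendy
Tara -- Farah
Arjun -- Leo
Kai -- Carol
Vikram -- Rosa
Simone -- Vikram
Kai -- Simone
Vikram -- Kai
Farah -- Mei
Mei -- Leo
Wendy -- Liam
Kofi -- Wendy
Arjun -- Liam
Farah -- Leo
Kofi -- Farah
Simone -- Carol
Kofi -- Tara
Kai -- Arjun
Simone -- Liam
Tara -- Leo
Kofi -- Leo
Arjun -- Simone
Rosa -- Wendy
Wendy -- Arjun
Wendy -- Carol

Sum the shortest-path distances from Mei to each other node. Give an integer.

Distances from Mei: Arjun:2, Carol:4, Farah:1, Kai:3, Kofi:2, Leo:1, Liam:3, Rosa:4, Simone:3, Tara:2, Vikram:3, Wendy:3.
Sum = 2 + 4 + 1 + 3 + 2 + 1 + 3 + 4 + 3 + 2 + 3 + 3 = 31.

31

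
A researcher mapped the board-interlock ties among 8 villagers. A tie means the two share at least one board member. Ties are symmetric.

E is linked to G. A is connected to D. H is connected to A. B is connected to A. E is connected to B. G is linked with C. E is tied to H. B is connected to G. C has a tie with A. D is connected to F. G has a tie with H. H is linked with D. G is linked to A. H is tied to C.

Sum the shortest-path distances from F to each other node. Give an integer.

Distances from F: A:2, B:3, C:3, D:1, E:3, G:3, H:2.
Sum = 2 + 3 + 3 + 1 + 3 + 3 + 2 = 17.

17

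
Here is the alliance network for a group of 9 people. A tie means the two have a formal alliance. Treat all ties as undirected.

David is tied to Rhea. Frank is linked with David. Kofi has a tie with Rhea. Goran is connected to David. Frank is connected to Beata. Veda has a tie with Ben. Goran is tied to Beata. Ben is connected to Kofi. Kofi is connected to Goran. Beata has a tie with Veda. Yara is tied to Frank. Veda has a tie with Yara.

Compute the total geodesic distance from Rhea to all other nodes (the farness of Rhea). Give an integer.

Distances from Rhea: Beata:3, Ben:2, David:1, Frank:2, Goran:2, Kofi:1, Veda:3, Yara:3.
Sum = 3 + 2 + 1 + 2 + 2 + 1 + 3 + 3 = 17.

17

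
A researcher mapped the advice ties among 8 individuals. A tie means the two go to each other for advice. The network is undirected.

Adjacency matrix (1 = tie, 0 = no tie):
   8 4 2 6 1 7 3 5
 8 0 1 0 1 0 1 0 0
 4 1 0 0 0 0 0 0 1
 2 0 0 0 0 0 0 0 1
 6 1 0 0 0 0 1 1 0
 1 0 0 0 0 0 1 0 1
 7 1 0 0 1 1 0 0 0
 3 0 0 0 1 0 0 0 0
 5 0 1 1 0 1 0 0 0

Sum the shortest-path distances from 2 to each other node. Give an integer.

Distances from 2: 1:2, 3:5, 4:2, 5:1, 6:4, 7:3, 8:3.
Sum = 2 + 5 + 2 + 1 + 4 + 3 + 3 = 20.

20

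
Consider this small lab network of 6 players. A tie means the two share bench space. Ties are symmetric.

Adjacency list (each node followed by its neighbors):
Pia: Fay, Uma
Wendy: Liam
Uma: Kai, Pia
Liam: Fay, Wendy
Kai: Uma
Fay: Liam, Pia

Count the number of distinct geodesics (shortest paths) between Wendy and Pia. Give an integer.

1

The shortest distance is 3, and the only length-3 path is Wendy–Liam–Fay–Pia. So there is exactly 1 shortest path.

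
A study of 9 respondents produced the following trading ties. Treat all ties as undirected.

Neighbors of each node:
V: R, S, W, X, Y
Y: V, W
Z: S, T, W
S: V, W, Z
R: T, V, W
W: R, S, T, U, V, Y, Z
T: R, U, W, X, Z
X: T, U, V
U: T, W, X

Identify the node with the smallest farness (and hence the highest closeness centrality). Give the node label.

Farness (sum of distances to all others) for each node — R:13, S:13, T:11, U:13, V:11, W:9, X:13, Y:14, Z:13.
The smallest farness is 9, for W, so W has the highest closeness.

W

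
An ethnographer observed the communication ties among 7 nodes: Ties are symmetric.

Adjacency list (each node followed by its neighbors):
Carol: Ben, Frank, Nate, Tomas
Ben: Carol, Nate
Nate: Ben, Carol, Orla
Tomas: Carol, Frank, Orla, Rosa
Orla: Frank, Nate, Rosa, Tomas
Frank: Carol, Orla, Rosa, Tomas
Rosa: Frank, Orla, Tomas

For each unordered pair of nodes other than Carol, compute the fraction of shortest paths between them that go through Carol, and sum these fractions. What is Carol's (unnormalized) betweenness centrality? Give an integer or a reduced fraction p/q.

11/3

Pairs whose geodesics pass through Carol — Ben–Rosa: 2/3; Ben–Tomas: 1; Ben–Frank: 1; Tomas–Nate: 1/2; Frank–Nate: 1/2.
All other pairs contribute 0.
Summing the contributions gives betweenness(Carol) = 11/3.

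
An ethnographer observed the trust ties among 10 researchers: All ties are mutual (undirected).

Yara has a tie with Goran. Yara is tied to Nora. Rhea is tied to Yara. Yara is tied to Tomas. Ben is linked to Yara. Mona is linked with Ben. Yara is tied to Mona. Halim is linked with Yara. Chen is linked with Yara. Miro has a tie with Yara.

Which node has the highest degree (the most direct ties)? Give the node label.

Yara

Degrees — Ben:2, Chen:1, Goran:1, Halim:1, Miro:1, Mona:2, Nora:1, Rhea:1, Tomas:1, Yara:9.
The maximum is 9, attained only by Yara.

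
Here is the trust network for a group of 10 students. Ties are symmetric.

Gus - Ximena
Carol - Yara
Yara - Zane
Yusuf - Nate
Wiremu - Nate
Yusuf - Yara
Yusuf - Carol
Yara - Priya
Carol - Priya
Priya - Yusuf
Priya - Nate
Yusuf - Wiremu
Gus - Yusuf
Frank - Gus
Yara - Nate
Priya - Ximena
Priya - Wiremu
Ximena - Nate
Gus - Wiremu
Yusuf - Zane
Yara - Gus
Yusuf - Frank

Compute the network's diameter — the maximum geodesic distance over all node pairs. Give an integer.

3

Eccentricity of each node (its greatest distance to any other): Carol:2, Frank:2, Gus:2, Nate:2, Priya:2, Wiremu:2, Ximena:3, Yara:2, Yusuf:2, Zane:3.
The maximum eccentricity is 3, realized for instance by the pair Ximena–Zane via Ximena – Gus – Yara – Zane. So the diameter is 3.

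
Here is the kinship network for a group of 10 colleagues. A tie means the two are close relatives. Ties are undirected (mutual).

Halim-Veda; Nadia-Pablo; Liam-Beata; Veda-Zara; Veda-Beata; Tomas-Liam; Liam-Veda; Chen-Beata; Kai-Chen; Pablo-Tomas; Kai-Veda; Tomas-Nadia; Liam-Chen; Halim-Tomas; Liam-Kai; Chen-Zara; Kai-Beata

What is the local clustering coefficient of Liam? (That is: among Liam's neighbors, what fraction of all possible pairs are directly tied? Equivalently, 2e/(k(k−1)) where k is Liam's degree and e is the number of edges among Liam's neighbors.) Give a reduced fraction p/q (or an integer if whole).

1/2

Liam's neighbors: Beata, Chen, Kai, Tomas, and Veda (k = 5).
Possible neighbor pairs: C(5,2) = 10. Edges among them: Beata–Chen, Beata–Kai, Beata–Veda, Chen–Kai, Kai–Veda → e = 5.
Clustering(Liam) = 5/10 = 1/2.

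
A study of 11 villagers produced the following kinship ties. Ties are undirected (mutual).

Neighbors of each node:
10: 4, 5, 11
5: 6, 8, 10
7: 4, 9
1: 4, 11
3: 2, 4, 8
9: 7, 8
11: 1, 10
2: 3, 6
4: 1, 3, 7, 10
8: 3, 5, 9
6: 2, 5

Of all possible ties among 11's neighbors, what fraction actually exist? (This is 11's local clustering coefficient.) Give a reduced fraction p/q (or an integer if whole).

11's neighbors: 1 and 10 (k = 2).
Possible neighbor pairs: C(2,2) = 1. Edges among them: none → e = 0.
Clustering(11) = 0/1.

0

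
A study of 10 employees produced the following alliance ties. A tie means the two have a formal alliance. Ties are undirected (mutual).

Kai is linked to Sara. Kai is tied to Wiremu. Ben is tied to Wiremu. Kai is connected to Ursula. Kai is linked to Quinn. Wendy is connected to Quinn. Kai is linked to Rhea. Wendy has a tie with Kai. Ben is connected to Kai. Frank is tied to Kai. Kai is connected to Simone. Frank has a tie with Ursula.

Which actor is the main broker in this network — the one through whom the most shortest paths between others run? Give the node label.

Kai

Unnormalized betweenness of each node: Ben:0, Frank:0, Kai:33, Quinn:0, Rhea:0, Sara:0, Simone:0, Ursula:0, Wendy:0, Wiremu:0.
Kai has the largest value, 33, making it the main broker — the node through which the most shortest paths run.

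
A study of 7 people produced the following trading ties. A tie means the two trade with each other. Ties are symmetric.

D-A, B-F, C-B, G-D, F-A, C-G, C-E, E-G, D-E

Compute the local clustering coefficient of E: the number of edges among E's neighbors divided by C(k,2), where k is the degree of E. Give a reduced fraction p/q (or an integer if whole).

2/3

E's neighbors: C, D, and G (k = 3).
Possible neighbor pairs: C(3,2) = 3. Edges among them: C–G, D–G → e = 2.
Clustering(E) = 2/3.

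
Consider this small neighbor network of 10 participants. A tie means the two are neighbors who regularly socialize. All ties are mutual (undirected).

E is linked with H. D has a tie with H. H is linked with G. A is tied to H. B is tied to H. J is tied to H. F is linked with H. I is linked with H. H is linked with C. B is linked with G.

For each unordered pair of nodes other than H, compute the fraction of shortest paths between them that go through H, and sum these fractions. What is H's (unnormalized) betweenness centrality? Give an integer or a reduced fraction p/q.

Pairs whose geodesics pass through H — I–A: 1; I–J: 1; I–E: 1; I–B: 1; I–D: 1; I–G: 1; I–C: 1; I–F: 1; A–J: 1; A–E: 1; A–B: 1; A–D: 1; A–G: 1; A–C: 1 … (+21 more pairs).
All other pairs contribute 0.
Summing the contributions gives betweenness(H) = 35.

35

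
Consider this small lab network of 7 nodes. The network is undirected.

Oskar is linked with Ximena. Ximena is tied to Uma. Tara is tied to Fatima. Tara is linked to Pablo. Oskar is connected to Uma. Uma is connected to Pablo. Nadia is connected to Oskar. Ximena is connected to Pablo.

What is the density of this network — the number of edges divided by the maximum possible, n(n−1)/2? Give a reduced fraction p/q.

There are 8 edges and 7 nodes, so the maximum possible is C(7,2) = 21.
Density = 8/21.

8/21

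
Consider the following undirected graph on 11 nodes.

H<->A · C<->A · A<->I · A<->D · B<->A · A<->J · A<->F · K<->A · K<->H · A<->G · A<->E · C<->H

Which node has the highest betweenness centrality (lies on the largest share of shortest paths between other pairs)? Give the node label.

Unnormalized betweenness of each node: A:85/2, B:0, C:0, D:0, E:0, F:0, G:0, H:1/2, I:0, J:0, K:0.
A has the largest value, 85/2, making it the main broker — the node through which the most shortest paths run.

A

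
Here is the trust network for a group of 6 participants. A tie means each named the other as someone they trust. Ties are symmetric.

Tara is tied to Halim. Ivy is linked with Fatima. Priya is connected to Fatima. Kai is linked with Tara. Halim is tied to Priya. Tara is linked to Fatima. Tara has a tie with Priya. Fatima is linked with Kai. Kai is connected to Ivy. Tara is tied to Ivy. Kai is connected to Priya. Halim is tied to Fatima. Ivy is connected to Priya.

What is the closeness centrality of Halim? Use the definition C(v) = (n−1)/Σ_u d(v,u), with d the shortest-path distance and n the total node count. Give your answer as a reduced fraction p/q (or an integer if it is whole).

Distances from Halim: Fatima:1, Ivy:2, Kai:2, Priya:1, Tara:1. Sum = 7.
n = 6, so closeness = 5/7.

5/7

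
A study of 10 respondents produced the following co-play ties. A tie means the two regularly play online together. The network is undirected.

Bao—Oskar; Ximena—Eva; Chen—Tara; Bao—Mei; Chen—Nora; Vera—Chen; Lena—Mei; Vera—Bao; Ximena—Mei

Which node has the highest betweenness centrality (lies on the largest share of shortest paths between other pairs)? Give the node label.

Unnormalized betweenness of each node: Bao:24, Chen:15, Eva:0, Lena:0, Mei:20, Nora:0, Oskar:0, Tara:0, Vera:18, Ximena:8.
Bao has the largest value, 24, making it the main broker — the node through which the most shortest paths run.

Bao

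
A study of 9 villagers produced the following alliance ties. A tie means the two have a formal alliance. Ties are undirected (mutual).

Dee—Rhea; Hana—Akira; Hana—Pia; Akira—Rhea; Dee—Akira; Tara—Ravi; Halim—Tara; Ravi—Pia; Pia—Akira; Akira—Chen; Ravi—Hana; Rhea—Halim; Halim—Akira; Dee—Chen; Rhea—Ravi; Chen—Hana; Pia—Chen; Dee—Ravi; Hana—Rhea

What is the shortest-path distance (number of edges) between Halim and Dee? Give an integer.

2

One shortest route is Halim – Rhea – Dee, which uses 2 edges, and Halim and Dee are not directly tied, so nothing shorter exists. So d(Halim,Dee) = 2.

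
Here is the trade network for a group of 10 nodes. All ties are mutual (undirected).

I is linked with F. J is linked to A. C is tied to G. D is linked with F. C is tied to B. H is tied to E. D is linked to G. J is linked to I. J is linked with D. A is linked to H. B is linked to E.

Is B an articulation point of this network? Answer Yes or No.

No

Even without B, every remaining node can still reach every other (the residual graph is connected), so B is not a cut vertex.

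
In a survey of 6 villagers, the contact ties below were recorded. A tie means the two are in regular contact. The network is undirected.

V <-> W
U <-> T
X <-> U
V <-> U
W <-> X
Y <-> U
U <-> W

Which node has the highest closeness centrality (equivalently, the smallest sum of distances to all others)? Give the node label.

U

Farness (sum of distances to all others) for each node — T:9, U:5, V:8, W:7, X:8, Y:9.
The smallest farness is 5, for U, so U has the highest closeness.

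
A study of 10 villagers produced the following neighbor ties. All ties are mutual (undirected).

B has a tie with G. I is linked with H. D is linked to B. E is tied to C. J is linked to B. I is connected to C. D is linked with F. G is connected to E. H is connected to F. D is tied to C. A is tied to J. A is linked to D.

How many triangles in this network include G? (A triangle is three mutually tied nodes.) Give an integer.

G's neighbors are B and E, but none of them are tied to each other, so no triangle contains G.

0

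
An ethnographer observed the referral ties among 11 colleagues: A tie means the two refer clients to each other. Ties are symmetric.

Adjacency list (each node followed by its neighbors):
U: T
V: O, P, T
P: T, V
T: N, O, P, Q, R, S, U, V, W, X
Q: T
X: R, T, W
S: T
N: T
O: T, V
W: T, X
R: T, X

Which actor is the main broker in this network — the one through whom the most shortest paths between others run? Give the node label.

Unnormalized betweenness of each node: N:0, O:0, P:0, Q:0, R:0, S:0, T:40, U:0, V:1/2, W:0, X:1/2.
T has the largest value, 40, making it the main broker — the node through which the most shortest paths run.

T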